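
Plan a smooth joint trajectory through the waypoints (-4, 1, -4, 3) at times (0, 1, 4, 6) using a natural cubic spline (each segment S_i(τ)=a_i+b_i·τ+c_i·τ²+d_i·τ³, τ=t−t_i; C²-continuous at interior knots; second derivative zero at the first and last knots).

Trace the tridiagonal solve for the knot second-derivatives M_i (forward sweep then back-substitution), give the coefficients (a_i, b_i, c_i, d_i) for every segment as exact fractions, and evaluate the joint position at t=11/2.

  seg 0: a=-4 b=2623/426 c=0 d=-493/426
  seg 1: a=1 b=572/213 c=-493/142 d=287/426
  seg 2: a=-4 b=19/426 c=184/71 d=-92/213
S(11/2) = 125/284

Δ: Δ0=5, Δ1=-5/3, Δ2=7/2
row 1: diag=8, rhs=-40; c'=3/8, d'=-5
row 2: denom=10−3·3/8=71/8; d'=(31−3·-5)/(71/8)=368/71
back: M2=368/71
back: M1=-5−3/8·368/71=-493/71
M: M0=0, M1=-493/71, M2=368/71, M3=0
seg 0: a=-4, c=M0/2=0, d=(M1−M0)/(6·1)=-493/426, b=Δ0−h0·(2M0+M1)/6=2623/426
seg 1: a=1, c=M1/2=-493/142, d=(M2−M1)/(6·3)=287/426, b=Δ1−h1·(2M1+M2)/6=572/213
seg 2: a=-4, c=M2/2=184/71, d=(M3−M2)/(6·2)=-92/213, b=Δ2−h2·(2M2+M3)/6=19/426
t_q=11/2 → seg 2, τ=3/2; S=-4+19/426·τ+184/71·τ²+-92/213·τ³=125/284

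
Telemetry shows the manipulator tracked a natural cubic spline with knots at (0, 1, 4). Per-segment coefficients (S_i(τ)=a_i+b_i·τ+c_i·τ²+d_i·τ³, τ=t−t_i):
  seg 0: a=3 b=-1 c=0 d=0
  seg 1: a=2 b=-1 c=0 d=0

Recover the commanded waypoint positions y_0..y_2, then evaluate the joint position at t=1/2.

y_0=3 y_1=2 y_2=-1
S(1/2) = 5/2

y_0 = S_0(0) = a_0 = 3
y_1 = S_1(0) = a_1 = 2
y_2 = S_1(3) = -1
t_q=1/2 is in segment 0 (τ=1/2); S_0(τ)=5/2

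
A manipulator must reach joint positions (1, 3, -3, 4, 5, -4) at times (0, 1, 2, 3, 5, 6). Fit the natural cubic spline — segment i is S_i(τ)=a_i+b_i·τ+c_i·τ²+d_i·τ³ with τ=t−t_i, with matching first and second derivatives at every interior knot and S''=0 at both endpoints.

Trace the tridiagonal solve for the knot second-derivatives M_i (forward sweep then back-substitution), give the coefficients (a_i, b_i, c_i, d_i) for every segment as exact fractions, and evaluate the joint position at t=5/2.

Δ: Δ0=2, Δ1=-6, Δ2=7, Δ3=1/2, Δ4=-9
row 1: diag=4, rhs=-48; c'=1/4, d'=-12
row 2: denom=4−1·1/4=15/4; d'=(78−1·-12)/(15/4)=24
row 3: denom=6−1·4/15=86/15; d'=(-39−1·24)/(86/15)=-945/86
row 4: denom=6−2·15/43=228/43; d'=(-57−2·-945/86)/(228/43)=-251/38
back: M4=-251/38
back: M3=-945/86−15/43·-251/38=-165/19
back: M2=24−4/15·-165/19=500/19
back: M1=-12−1/4·500/19=-353/19
M: M0=0, M1=-353/19, M2=500/19, M3=-165/19, M4=-251/38, M5=0
seg 0: a=1, c=M0/2=0, d=(M1−M0)/(6·1)=-353/114, b=Δ0−h0·(2M0+M1)/6=581/114
seg 1: a=3, c=M1/2=-353/38, d=(M2−M1)/(6·1)=853/114, b=Δ1−h1·(2M1+M2)/6=-239/57
seg 2: a=-3, c=M2/2=250/19, d=(M3−M2)/(6·1)=-35/6, b=Δ2−h2·(2M2+M3)/6=-37/114
seg 3: a=4, c=M3/2=-165/38, d=(M4−M3)/(6·2)=79/456, b=Δ3−h3·(2M3+M4)/6=484/57
seg 4: a=5, c=M4/2=-251/76, d=(M5−M4)/(6·1)=251/228, b=Δ4−h4·(2M4+M5)/6=-775/114
t_q=5/2 → seg 2, τ=1/2; S=-3+-37/114·τ+250/19·τ²+-35/6·τ³=-183/304

  seg 0: a=1 b=581/114 c=0 d=-353/114
  seg 1: a=3 b=-239/57 c=-353/38 d=853/114
  seg 2: a=-3 b=-37/114 c=250/19 d=-35/6
  seg 3: a=4 b=484/57 c=-165/38 d=79/456
  seg 4: a=5 b=-775/114 c=-251/76 d=251/228
S(5/2) = -183/304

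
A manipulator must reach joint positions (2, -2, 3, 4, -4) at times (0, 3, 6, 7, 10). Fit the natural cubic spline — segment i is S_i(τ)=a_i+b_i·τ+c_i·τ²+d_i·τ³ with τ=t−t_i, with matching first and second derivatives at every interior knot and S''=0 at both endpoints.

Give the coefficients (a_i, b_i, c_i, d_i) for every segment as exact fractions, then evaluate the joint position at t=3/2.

  seg 0: a=2 b=-83/38 c=0 d=97/1026
  seg 1: a=-2 b=7/19 c=97/114 d=-143/1026
  seg 2: a=3 b=65/38 c=-23/57 d=-35/114
  seg 3: a=4 b=-1/57 c=-151/114 d=151/1026
S(3/2) = -291/304

Δ: Δ0=-4/3, Δ1=5/3, Δ2=1, Δ3=-8/3
row 1: diag=12, rhs=18; c'=1/4, d'=3/2
row 2: denom=8−3·1/4=29/4; d'=(-4−3·3/2)/(29/4)=-34/29
row 3: denom=8−1·4/29=228/29; d'=(-22−1·-34/29)/(228/29)=-151/57
back: M3=-151/57
back: M2=-34/29−4/29·-151/57=-46/57
back: M1=3/2−1/4·-46/57=97/57
M: M0=0, M1=97/57, M2=-46/57, M3=-151/57, M4=0
seg 0: a=2, c=M0/2=0, d=(M1−M0)/(6·3)=97/1026, b=Δ0−h0·(2M0+M1)/6=-83/38
seg 1: a=-2, c=M1/2=97/114, d=(M2−M1)/(6·3)=-143/1026, b=Δ1−h1·(2M1+M2)/6=7/19
seg 2: a=3, c=M2/2=-23/57, d=(M3−M2)/(6·1)=-35/114, b=Δ2−h2·(2M2+M3)/6=65/38
seg 3: a=4, c=M3/2=-151/114, d=(M4−M3)/(6·3)=151/1026, b=Δ3−h3·(2M3+M4)/6=-1/57
t_q=3/2 → seg 0, τ=3/2; S=2+-83/38·τ+0·τ²+97/1026·τ³=-291/304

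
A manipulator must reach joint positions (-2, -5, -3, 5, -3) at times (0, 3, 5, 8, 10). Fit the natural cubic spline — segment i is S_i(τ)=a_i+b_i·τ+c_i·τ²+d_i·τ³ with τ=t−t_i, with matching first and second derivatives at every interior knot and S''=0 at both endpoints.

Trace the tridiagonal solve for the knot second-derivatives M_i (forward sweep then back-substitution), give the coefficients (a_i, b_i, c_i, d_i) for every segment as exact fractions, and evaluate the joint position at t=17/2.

  seg 0: a=-2 b=-598/435 c=0 d=163/3915
  seg 1: a=-5 b=-109/435 c=163/435 d=109/870
  seg 2: a=-3 b=399/145 c=98/87 d=-1507/3915
  seg 3: a=5 b=-128/145 c=-339/145 d=113/290
S(17/2) = 9333/2320

Δ: Δ0=-1, Δ1=1, Δ2=8/3, Δ3=-4
row 1: diag=10, rhs=12; c'=1/5, d'=6/5
row 2: denom=10−2·1/5=48/5; d'=(10−2·6/5)/(48/5)=19/24
row 3: denom=10−3·5/16=145/16; d'=(-40−3·19/24)/(145/16)=-678/145
back: M3=-678/145
back: M2=19/24−5/16·-678/145=196/87
back: M1=6/5−1/5·196/87=326/435
M: M0=0, M1=326/435, M2=196/87, M3=-678/145, M4=0
seg 0: a=-2, c=M0/2=0, d=(M1−M0)/(6·3)=163/3915, b=Δ0−h0·(2M0+M1)/6=-598/435
seg 1: a=-5, c=M1/2=163/435, d=(M2−M1)/(6·2)=109/870, b=Δ1−h1·(2M1+M2)/6=-109/435
seg 2: a=-3, c=M2/2=98/87, d=(M3−M2)/(6·3)=-1507/3915, b=Δ2−h2·(2M2+M3)/6=399/145
seg 3: a=5, c=M3/2=-339/145, d=(M4−M3)/(6·2)=113/290, b=Δ3−h3·(2M3+M4)/6=-128/145
t_q=17/2 → seg 3, τ=1/2; S=5+-128/145·τ+-339/145·τ²+113/290·τ³=9333/2320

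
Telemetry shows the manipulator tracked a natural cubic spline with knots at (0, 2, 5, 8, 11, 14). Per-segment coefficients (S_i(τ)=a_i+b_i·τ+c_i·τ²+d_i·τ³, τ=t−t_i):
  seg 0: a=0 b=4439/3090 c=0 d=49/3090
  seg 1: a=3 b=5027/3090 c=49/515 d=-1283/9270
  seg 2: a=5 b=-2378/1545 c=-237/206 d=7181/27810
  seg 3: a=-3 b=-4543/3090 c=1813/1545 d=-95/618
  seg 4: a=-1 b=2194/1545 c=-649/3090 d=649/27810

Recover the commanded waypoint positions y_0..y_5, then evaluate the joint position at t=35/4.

y_0 = S_0(0) = a_0 = 0
y_1 = S_1(0) = a_1 = 3
y_2 = S_2(0) = a_2 = 5
y_3 = S_3(0) = a_3 = -3
y_4 = S_4(0) = a_4 = -1
y_5 = S_4(3) = 2
t_q=35/4 is in segment 3 (τ=3/4); S_3(τ)=-231211/65920

y_0=0 y_1=3 y_2=5 y_3=-3 y_4=-1 y_5=2
S(35/4) = -231211/65920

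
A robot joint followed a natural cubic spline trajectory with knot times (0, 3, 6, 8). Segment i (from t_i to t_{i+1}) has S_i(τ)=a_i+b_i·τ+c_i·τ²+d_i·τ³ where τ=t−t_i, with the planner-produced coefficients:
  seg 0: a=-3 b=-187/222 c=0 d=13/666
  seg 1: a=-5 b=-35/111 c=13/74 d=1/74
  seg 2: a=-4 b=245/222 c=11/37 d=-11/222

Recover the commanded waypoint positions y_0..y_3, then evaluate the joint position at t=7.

y_0 = S_0(0) = a_0 = -3
y_1 = S_1(0) = a_1 = -5
y_2 = S_2(0) = a_2 = -4
y_3 = S_2(2) = -1
t_q=7 is in segment 2 (τ=1); S_2(τ)=-98/37

y_0=-3 y_1=-5 y_2=-4 y_3=-1
S(7) = -98/37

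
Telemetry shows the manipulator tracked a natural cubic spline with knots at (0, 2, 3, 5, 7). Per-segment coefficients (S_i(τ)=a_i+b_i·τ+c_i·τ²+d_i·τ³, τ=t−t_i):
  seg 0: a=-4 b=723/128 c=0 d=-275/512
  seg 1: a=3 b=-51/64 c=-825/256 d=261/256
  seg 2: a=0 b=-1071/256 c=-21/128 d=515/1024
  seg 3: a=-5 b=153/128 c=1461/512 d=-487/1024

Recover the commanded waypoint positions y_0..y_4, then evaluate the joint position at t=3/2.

y_0 = S_0(0) = a_0 = -4
y_1 = S_1(0) = a_1 = 3
y_2 = S_2(0) = a_2 = 0
y_3 = S_3(0) = a_3 = -5
y_4 = S_3(2) = 5
t_q=3/2 is in segment 0 (τ=3/2); S_0(τ)=10895/4096

y_0=-4 y_1=3 y_2=0 y_3=-5 y_4=5
S(3/2) = 10895/4096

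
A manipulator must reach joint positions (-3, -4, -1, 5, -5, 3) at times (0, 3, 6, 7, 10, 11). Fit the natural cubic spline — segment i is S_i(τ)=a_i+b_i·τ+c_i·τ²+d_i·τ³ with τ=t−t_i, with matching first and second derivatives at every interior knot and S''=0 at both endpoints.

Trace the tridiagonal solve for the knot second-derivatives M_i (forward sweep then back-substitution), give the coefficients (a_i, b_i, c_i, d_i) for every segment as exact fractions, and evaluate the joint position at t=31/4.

  seg 0: a=-3 b=18/521 c=0 d=-575/14067
  seg 1: a=-4 b=-557/521 c=-575/1563 d=551/1563
  seg 2: a=-1 b=3252/521 c=4384/1563 d=-4762/1563
  seg 3: a=5 b=4238/1563 c=-9902/1563 d=20258/14067
  seg 4: a=-5 b=5600/1563 c=3452/521 d=-3452/1563
S(31/4) = 67981/16672

Δ: Δ0=-1/3, Δ1=1, Δ2=6, Δ3=-10/3, Δ4=8
row 1: diag=12, rhs=8; c'=1/4, d'=2/3
row 2: denom=8−3·1/4=29/4; d'=(30−3·2/3)/(29/4)=112/29
row 3: denom=8−1·4/29=228/29; d'=(-56−1·112/29)/(228/29)=-434/57
row 4: denom=8−3·29/76=521/76; d'=(68−3·-434/57)/(521/76)=6904/521
back: M4=6904/521
back: M3=-434/57−29/76·6904/521=-19804/1563
back: M2=112/29−4/29·-19804/1563=8768/1563
back: M1=2/3−1/4·8768/1563=-1150/1563
M: M0=0, M1=-1150/1563, M2=8768/1563, M3=-19804/1563, M4=6904/521, M5=0
seg 0: a=-3, c=M0/2=0, d=(M1−M0)/(6·3)=-575/14067, b=Δ0−h0·(2M0+M1)/6=18/521
seg 1: a=-4, c=M1/2=-575/1563, d=(M2−M1)/(6·3)=551/1563, b=Δ1−h1·(2M1+M2)/6=-557/521
seg 2: a=-1, c=M2/2=4384/1563, d=(M3−M2)/(6·1)=-4762/1563, b=Δ2−h2·(2M2+M3)/6=3252/521
seg 3: a=5, c=M3/2=-9902/1563, d=(M4−M3)/(6·3)=20258/14067, b=Δ3−h3·(2M3+M4)/6=4238/1563
seg 4: a=-5, c=M4/2=3452/521, d=(M5−M4)/(6·1)=-3452/1563, b=Δ4−h4·(2M4+M5)/6=5600/1563
t_q=31/4 → seg 3, τ=3/4; S=5+4238/1563·τ+-9902/1563·τ²+20258/14067·τ³=67981/16672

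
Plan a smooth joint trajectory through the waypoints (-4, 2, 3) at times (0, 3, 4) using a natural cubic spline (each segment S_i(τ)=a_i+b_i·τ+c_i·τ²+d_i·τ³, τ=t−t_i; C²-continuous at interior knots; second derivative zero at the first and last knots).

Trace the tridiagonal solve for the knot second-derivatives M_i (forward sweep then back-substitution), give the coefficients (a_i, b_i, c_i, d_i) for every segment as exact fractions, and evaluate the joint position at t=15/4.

Δ: Δ0=2, Δ1=1
row 1: diag=8, rhs=-6; c'=1/8, d'=-3/4
back: M1=-3/4
M: M0=0, M1=-3/4, M2=0
seg 0: a=-4, c=M0/2=0, d=(M1−M0)/(6·3)=-1/24, b=Δ0−h0·(2M0+M1)/6=19/8
seg 1: a=2, c=M1/2=-3/8, d=(M2−M1)/(6·1)=1/8, b=Δ1−h1·(2M1+M2)/6=5/4
t_q=15/4 → seg 1, τ=3/4; S=2+5/4·τ+-3/8·τ²+1/8·τ³=1423/512

  seg 0: a=-4 b=19/8 c=0 d=-1/24
  seg 1: a=2 b=5/4 c=-3/8 d=1/8
S(15/4) = 1423/512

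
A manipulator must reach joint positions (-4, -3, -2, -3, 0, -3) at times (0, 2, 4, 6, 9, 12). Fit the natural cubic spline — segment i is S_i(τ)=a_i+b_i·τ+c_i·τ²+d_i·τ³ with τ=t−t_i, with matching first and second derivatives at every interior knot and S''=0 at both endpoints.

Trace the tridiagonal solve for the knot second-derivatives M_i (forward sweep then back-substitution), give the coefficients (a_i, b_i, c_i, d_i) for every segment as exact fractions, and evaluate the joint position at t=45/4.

  seg 0: a=-4 b=417/1046 c=0 d=53/2092
  seg 1: a=-3 b=735/1046 c=159/1046 d=-265/2092
  seg 2: a=-2 b=-219/1046 c=-318/523 d=121/523
  seg 3: a=-3 b=141/1046 c=408/523 d=-1543/9414
  seg 4: a=0 b=204/523 c=-727/1046 d=727/9414
S(45/4) = -117909/66944

Δ: Δ0=1/2, Δ1=1/2, Δ2=-1/2, Δ3=1, Δ4=-1
row 1: diag=8, rhs=0; c'=1/4, d'=0
row 2: denom=8−2·1/4=15/2; d'=(-6−2·0)/(15/2)=-4/5
row 3: denom=10−2·4/15=142/15; d'=(9−2·-4/5)/(142/15)=159/142
row 4: denom=12−3·45/142=1569/142; d'=(-12−3·159/142)/(1569/142)=-727/523
back: M4=-727/523
back: M3=159/142−45/142·-727/523=816/523
back: M2=-4/5−4/15·816/523=-636/523
back: M1=0−1/4·-636/523=159/523
M: M0=0, M1=159/523, M2=-636/523, M3=816/523, M4=-727/523, M5=0
seg 0: a=-4, c=M0/2=0, d=(M1−M0)/(6·2)=53/2092, b=Δ0−h0·(2M0+M1)/6=417/1046
seg 1: a=-3, c=M1/2=159/1046, d=(M2−M1)/(6·2)=-265/2092, b=Δ1−h1·(2M1+M2)/6=735/1046
seg 2: a=-2, c=M2/2=-318/523, d=(M3−M2)/(6·2)=121/523, b=Δ2−h2·(2M2+M3)/6=-219/1046
seg 3: a=-3, c=M3/2=408/523, d=(M4−M3)/(6·3)=-1543/9414, b=Δ3−h3·(2M3+M4)/6=141/1046
seg 4: a=0, c=M4/2=-727/1046, d=(M5−M4)/(6·3)=727/9414, b=Δ4−h4·(2M4+M5)/6=204/523
t_q=45/4 → seg 4, τ=9/4; S=0+204/523·τ+-727/1046·τ²+727/9414·τ³=-117909/66944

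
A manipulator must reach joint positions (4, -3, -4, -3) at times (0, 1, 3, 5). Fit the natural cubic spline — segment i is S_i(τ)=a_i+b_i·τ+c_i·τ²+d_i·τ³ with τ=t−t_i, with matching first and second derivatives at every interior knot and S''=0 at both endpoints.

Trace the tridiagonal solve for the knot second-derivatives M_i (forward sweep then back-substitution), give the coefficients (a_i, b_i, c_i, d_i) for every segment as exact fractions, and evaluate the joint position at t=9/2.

Δ: Δ0=-7, Δ1=-1/2, Δ2=1/2
row 1: diag=6, rhs=39; c'=1/3, d'=13/2
row 2: denom=8−2·1/3=22/3; d'=(6−2·13/2)/(22/3)=-21/22
back: M2=-21/22
back: M1=13/2−1/3·-21/22=75/11
M: M0=0, M1=75/11, M2=-21/22, M3=0
seg 0: a=4, c=M0/2=0, d=(M1−M0)/(6·1)=25/22, b=Δ0−h0·(2M0+M1)/6=-179/22
seg 1: a=-3, c=M1/2=75/22, d=(M2−M1)/(6·2)=-57/88, b=Δ1−h1·(2M1+M2)/6=-52/11
seg 2: a=-4, c=M2/2=-21/44, d=(M3−M2)/(6·2)=7/88, b=Δ2−h2·(2M2+M3)/6=25/22
t_q=9/2 → seg 2, τ=3/2; S=-4+25/22·τ+-21/44·τ²+7/88·τ³=-2183/704

  seg 0: a=4 b=-179/22 c=0 d=25/22
  seg 1: a=-3 b=-52/11 c=75/22 d=-57/88
  seg 2: a=-4 b=25/22 c=-21/44 d=7/88
S(9/2) = -2183/704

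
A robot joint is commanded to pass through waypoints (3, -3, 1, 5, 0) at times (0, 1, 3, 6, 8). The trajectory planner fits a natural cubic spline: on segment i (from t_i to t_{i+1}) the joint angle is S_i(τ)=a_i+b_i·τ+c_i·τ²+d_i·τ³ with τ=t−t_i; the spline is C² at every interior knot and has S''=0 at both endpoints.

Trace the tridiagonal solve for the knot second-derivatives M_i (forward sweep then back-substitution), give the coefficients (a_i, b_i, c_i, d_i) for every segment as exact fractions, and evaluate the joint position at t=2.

Δ: Δ0=-6, Δ1=2, Δ2=4/3, Δ3=-5/2
row 1: diag=6, rhs=48; c'=1/3, d'=8
row 2: denom=10−2·1/3=28/3; d'=(-4−2·8)/(28/3)=-15/7
row 3: denom=10−3·9/28=253/28; d'=(-23−3·-15/7)/(253/28)=-464/253
back: M3=-464/253
back: M2=-15/7−9/28·-464/253=-393/253
back: M1=8−1/3·-393/253=2155/253
M: M0=0, M1=2155/253, M2=-393/253, M3=-464/253, M4=0
seg 0: a=3, c=M0/2=0, d=(M1−M0)/(6·1)=2155/1518, b=Δ0−h0·(2M0+M1)/6=-11263/1518
seg 1: a=-3, c=M1/2=2155/506, d=(M2−M1)/(6·2)=-637/759, b=Δ1−h1·(2M1+M2)/6=-2399/759
seg 2: a=1, c=M2/2=-393/506, d=(M3−M2)/(6·3)=-71/4554, b=Δ2−h2·(2M2+M3)/6=2887/759
seg 3: a=5, c=M3/2=-232/253, d=(M4−M3)/(6·2)=116/759, b=Δ3−h3·(2M3+M4)/6=-1939/1518
t_q=2 → seg 1, τ=1; S=-3+-2399/759·τ+2155/506·τ²+-637/759·τ³=-1387/506

  seg 0: a=3 b=-11263/1518 c=0 d=2155/1518
  seg 1: a=-3 b=-2399/759 c=2155/506 d=-637/759
  seg 2: a=1 b=2887/759 c=-393/506 d=-71/4554
  seg 3: a=5 b=-1939/1518 c=-232/253 d=116/759
S(2) = -1387/506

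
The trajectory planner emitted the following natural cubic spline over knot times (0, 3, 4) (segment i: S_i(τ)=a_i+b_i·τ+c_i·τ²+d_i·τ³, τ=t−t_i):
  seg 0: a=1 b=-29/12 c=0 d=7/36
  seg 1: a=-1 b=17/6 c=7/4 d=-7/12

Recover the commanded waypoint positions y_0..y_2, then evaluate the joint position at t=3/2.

y_0 = S_0(0) = a_0 = 1
y_1 = S_1(0) = a_1 = -1
y_2 = S_1(1) = 3
t_q=3/2 is in segment 0 (τ=3/2); S_0(τ)=-63/32

y_0=1 y_1=-1 y_2=3
S(3/2) = -63/32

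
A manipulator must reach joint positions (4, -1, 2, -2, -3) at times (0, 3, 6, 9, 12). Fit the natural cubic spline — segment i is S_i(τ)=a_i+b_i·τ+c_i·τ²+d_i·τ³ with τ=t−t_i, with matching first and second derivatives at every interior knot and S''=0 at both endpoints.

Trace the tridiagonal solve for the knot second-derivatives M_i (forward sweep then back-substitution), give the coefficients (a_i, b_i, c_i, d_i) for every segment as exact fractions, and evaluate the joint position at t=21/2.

Δ: Δ0=-5/3, Δ1=1, Δ2=-4/3, Δ3=-1/3
row 1: diag=12, rhs=16; c'=1/4, d'=4/3
row 2: denom=12−3·1/4=45/4; d'=(-14−3·4/3)/(45/4)=-8/5
row 3: denom=12−3·4/15=56/5; d'=(6−3·-8/5)/(56/5)=27/28
back: M3=27/28
back: M2=-8/5−4/15·27/28=-13/7
back: M1=4/3−1/4·-13/7=151/84
M: M0=0, M1=151/84, M2=-13/7, M3=27/28, M4=0
seg 0: a=4, c=M0/2=0, d=(M1−M0)/(6·3)=151/1512, b=Δ0−h0·(2M0+M1)/6=-431/168
seg 1: a=-1, c=M1/2=151/168, d=(M2−M1)/(6·3)=-307/1512, b=Δ1−h1·(2M1+M2)/6=11/84
seg 2: a=2, c=M2/2=-13/14, d=(M3−M2)/(6·3)=79/504, b=Δ2−h2·(2M2+M3)/6=1/24
seg 3: a=-2, c=M3/2=27/56, d=(M4−M3)/(6·3)=-3/56, b=Δ3−h3·(2M3+M4)/6=-109/84
t_q=21/2 → seg 3, τ=3/2; S=-2+-109/84·τ+27/56·τ²+-3/56·τ³=-1363/448

  seg 0: a=4 b=-431/168 c=0 d=151/1512
  seg 1: a=-1 b=11/84 c=151/168 d=-307/1512
  seg 2: a=2 b=1/24 c=-13/14 d=79/504
  seg 3: a=-2 b=-109/84 c=27/56 d=-3/56
S(21/2) = -1363/448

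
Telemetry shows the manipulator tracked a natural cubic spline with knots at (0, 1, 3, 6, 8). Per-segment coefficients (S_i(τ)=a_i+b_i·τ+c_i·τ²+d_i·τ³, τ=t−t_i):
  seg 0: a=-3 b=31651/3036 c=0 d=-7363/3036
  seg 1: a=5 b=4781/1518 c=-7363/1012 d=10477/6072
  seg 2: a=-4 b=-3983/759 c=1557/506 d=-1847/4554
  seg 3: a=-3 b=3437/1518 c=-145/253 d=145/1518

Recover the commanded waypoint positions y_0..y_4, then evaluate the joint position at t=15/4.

y_0 = S_0(0) = a_0 = -3
y_1 = S_1(0) = a_1 = 5
y_2 = S_2(0) = a_2 = -4
y_3 = S_3(0) = a_3 = -3
y_4 = S_3(2) = 0
t_q=15/4 is in segment 2 (τ=3/4); S_2(τ)=-18771/2944

y_0=-3 y_1=5 y_2=-4 y_3=-3 y_4=0
S(15/4) = -18771/2944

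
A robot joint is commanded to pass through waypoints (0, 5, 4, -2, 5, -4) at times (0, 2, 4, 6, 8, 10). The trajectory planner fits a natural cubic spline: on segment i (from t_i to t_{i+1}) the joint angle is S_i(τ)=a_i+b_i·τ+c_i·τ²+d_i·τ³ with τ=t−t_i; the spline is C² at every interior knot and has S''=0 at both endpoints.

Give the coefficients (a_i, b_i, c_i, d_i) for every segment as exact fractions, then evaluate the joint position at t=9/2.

  seg 0: a=0 b=619/209 c=0 d=-193/1672
  seg 1: a=5 b=659/418 c=-579/836 d=-289/1672
  seg 2: a=4 b=-683/209 c=-723/418 d=41/44
  seg 3: a=-2 b=208/209 c=807/209 d=-2181/1672
  seg 4: a=5 b=329/418 c=-3315/836 d=1105/1672
S(9/2) = 13711/6688

Δ: Δ0=5/2, Δ1=-1/2, Δ2=-3, Δ3=7/2, Δ4=-9/2
row 1: diag=8, rhs=-18; c'=1/4, d'=-9/4
row 2: denom=8−2·1/4=15/2; d'=(-15−2·-9/4)/(15/2)=-7/5
row 3: denom=8−2·4/15=112/15; d'=(39−2·-7/5)/(112/15)=627/112
row 4: denom=8−2·15/56=209/28; d'=(-48−2·627/112)/(209/28)=-3315/418
back: M4=-3315/418
back: M3=627/112−15/56·-3315/418=1614/209
back: M2=-7/5−4/15·1614/209=-723/209
back: M1=-9/4−1/4·-723/209=-579/418
M: M0=0, M1=-579/418, M2=-723/209, M3=1614/209, M4=-3315/418, M5=0
seg 0: a=0, c=M0/2=0, d=(M1−M0)/(6·2)=-193/1672, b=Δ0−h0·(2M0+M1)/6=619/209
seg 1: a=5, c=M1/2=-579/836, d=(M2−M1)/(6·2)=-289/1672, b=Δ1−h1·(2M1+M2)/6=659/418
seg 2: a=4, c=M2/2=-723/418, d=(M3−M2)/(6·2)=41/44, b=Δ2−h2·(2M2+M3)/6=-683/209
seg 3: a=-2, c=M3/2=807/209, d=(M4−M3)/(6·2)=-2181/1672, b=Δ3−h3·(2M3+M4)/6=208/209
seg 4: a=5, c=M4/2=-3315/836, d=(M5−M4)/(6·2)=1105/1672, b=Δ4−h4·(2M4+M5)/6=329/418
t_q=9/2 → seg 2, τ=1/2; S=4+-683/209·τ+-723/418·τ²+41/44·τ³=13711/6688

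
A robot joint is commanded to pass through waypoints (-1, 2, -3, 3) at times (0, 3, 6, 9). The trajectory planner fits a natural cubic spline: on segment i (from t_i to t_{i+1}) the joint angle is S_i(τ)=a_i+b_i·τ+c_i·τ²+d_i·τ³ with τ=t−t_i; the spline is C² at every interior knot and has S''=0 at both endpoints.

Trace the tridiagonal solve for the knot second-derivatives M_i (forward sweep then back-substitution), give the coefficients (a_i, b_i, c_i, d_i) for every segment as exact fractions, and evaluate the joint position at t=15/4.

Δ: Δ0=1, Δ1=-5/3, Δ2=2
row 1: diag=12, rhs=-16; c'=1/4, d'=-4/3
row 2: denom=12−3·1/4=45/4; d'=(22−3·-4/3)/(45/4)=104/45
back: M2=104/45
back: M1=-4/3−1/4·104/45=-86/45
M: M0=0, M1=-86/45, M2=104/45, M3=0
seg 0: a=-1, c=M0/2=0, d=(M1−M0)/(6·3)=-43/405, b=Δ0−h0·(2M0+M1)/6=88/45
seg 1: a=2, c=M1/2=-43/45, d=(M2−M1)/(6·3)=19/81, b=Δ1−h1·(2M1+M2)/6=-41/45
seg 2: a=-3, c=M2/2=52/45, d=(M3−M2)/(6·3)=-52/405, b=Δ2−h2·(2M2+M3)/6=-14/45
t_q=15/4 → seg 1, τ=3/4; S=2+-41/45·τ+-43/45·τ²+19/81·τ³=281/320

  seg 0: a=-1 b=88/45 c=0 d=-43/405
  seg 1: a=2 b=-41/45 c=-43/45 d=19/81
  seg 2: a=-3 b=-14/45 c=52/45 d=-52/405
S(15/4) = 281/320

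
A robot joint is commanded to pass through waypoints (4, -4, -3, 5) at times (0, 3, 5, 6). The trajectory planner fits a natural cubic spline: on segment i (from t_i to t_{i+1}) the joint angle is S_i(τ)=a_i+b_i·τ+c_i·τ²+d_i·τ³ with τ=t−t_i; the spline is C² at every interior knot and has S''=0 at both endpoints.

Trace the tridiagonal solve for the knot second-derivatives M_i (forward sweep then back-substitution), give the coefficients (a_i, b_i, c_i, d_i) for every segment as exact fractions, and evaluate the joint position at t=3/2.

  seg 0: a=4 b=-121/42 c=0 d=1/42
  seg 1: a=-4 b=-47/21 c=3/14 d=97/168
  seg 2: a=-3 b=233/42 c=103/28 d=-103/84
S(3/2) = -27/112

Δ: Δ0=-8/3, Δ1=1/2, Δ2=8
row 1: diag=10, rhs=19; c'=1/5, d'=19/10
row 2: denom=6−2·1/5=28/5; d'=(45−2·19/10)/(28/5)=103/14
back: M2=103/14
back: M1=19/10−1/5·103/14=3/7
M: M0=0, M1=3/7, M2=103/14, M3=0
seg 0: a=4, c=M0/2=0, d=(M1−M0)/(6·3)=1/42, b=Δ0−h0·(2M0+M1)/6=-121/42
seg 1: a=-4, c=M1/2=3/14, d=(M2−M1)/(6·2)=97/168, b=Δ1−h1·(2M1+M2)/6=-47/21
seg 2: a=-3, c=M2/2=103/28, d=(M3−M2)/(6·1)=-103/84, b=Δ2−h2·(2M2+M3)/6=233/42
t_q=3/2 → seg 0, τ=3/2; S=4+-121/42·τ+0·τ²+1/42·τ³=-27/112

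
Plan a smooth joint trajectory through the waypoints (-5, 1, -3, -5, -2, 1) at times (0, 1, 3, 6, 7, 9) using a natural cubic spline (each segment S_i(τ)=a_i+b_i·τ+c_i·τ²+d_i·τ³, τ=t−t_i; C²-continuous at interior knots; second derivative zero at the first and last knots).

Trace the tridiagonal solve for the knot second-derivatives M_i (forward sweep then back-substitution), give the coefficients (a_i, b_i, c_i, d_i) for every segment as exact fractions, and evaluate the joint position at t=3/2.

Δ: Δ0=6, Δ1=-2, Δ2=-2/3, Δ3=3, Δ4=3/2
row 1: diag=6, rhs=-48; c'=1/3, d'=-8
row 2: denom=10−2·1/3=28/3; d'=(8−2·-8)/(28/3)=18/7
row 3: denom=8−3·9/28=197/28; d'=(22−3·18/7)/(197/28)=400/197
row 4: denom=6−1·28/197=1154/197; d'=(-9−1·400/197)/(1154/197)=-2173/1154
back: M4=-2173/1154
back: M3=400/197−28/197·-2173/1154=1326/577
back: M2=18/7−9/28·1326/577=2115/1154
back: M1=-8−1/3·2115/1154=-9937/1154
M: M0=0, M1=-9937/1154, M2=2115/1154, M3=1326/577, M4=-2173/1154, M5=0
seg 0: a=-5, c=M0/2=0, d=(M1−M0)/(6·1)=-9937/6924, b=Δ0−h0·(2M0+M1)/6=51481/6924
seg 1: a=1, c=M1/2=-9937/2308, d=(M2−M1)/(6·2)=3013/3462, b=Δ1−h1·(2M1+M2)/6=10835/3462
seg 2: a=-3, c=M2/2=2115/2308, d=(M3−M2)/(6·3)=179/6924, b=Δ2−h2·(2M2+M3)/6=-12631/3462
seg 3: a=-5, c=M3/2=663/577, d=(M4−M3)/(6·1)=-4825/6924, b=Δ3−h3·(2M3+M4)/6=17641/6924
seg 4: a=-2, c=M4/2=-2173/2308, d=(M5−M4)/(6·2)=2173/13848, b=Δ4−h4·(2M4+M5)/6=9539/3462
t_q=3/2 → seg 1, τ=1/2; S=1+10835/3462·τ+-9937/2308·τ²+3013/3462·τ³=7373/4616

  seg 0: a=-5 b=51481/6924 c=0 d=-9937/6924
  seg 1: a=1 b=10835/3462 c=-9937/2308 d=3013/3462
  seg 2: a=-3 b=-12631/3462 c=2115/2308 d=179/6924
  seg 3: a=-5 b=17641/6924 c=663/577 d=-4825/6924
  seg 4: a=-2 b=9539/3462 c=-2173/2308 d=2173/13848
S(3/2) = 7373/4616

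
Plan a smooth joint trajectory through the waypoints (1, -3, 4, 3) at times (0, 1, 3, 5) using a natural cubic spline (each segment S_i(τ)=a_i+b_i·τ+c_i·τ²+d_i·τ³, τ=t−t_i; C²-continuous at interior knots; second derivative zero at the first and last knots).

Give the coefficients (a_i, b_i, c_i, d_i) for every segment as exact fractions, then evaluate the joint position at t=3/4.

  seg 0: a=1 b=-61/11 c=0 d=17/11
  seg 1: a=-3 b=-10/11 c=51/11 d=-107/88
  seg 2: a=4 b=67/22 c=-117/44 d=39/88
S(3/4) = -1765/704

Δ: Δ0=-4, Δ1=7/2, Δ2=-1/2
row 1: diag=6, rhs=45; c'=1/3, d'=15/2
row 2: denom=8−2·1/3=22/3; d'=(-24−2·15/2)/(22/3)=-117/22
back: M2=-117/22
back: M1=15/2−1/3·-117/22=102/11
M: M0=0, M1=102/11, M2=-117/22, M3=0
seg 0: a=1, c=M0/2=0, d=(M1−M0)/(6·1)=17/11, b=Δ0−h0·(2M0+M1)/6=-61/11
seg 1: a=-3, c=M1/2=51/11, d=(M2−M1)/(6·2)=-107/88, b=Δ1−h1·(2M1+M2)/6=-10/11
seg 2: a=4, c=M2/2=-117/44, d=(M3−M2)/(6·2)=39/88, b=Δ2−h2·(2M2+M3)/6=67/22
t_q=3/4 → seg 0, τ=3/4; S=1+-61/11·τ+0·τ²+17/11·τ³=-1765/704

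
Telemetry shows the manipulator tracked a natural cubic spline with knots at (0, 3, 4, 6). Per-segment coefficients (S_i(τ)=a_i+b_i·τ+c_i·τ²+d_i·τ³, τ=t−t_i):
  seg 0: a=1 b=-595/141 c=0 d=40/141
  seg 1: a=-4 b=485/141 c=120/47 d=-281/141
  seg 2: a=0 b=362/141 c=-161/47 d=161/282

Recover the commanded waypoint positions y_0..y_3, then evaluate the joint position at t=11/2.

y_0=1 y_1=-4 y_2=0 y_3=-4
S(11/2) = -1451/752

y_0 = S_0(0) = a_0 = 1
y_1 = S_1(0) = a_1 = -4
y_2 = S_2(0) = a_2 = 0
y_3 = S_2(2) = -4
t_q=11/2 is in segment 2 (τ=3/2); S_2(τ)=-1451/752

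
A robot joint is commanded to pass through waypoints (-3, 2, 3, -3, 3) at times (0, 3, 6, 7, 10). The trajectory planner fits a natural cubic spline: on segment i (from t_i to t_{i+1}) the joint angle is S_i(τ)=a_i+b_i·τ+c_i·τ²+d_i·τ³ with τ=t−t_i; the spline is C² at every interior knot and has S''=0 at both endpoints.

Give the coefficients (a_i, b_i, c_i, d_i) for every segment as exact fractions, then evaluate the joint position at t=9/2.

  seg 0: a=-3 b=24/19 c=0 d=23/513
  seg 1: a=2 b=47/19 c=23/57 d=-191/513
  seg 2: a=3 b=-98/19 c=-56/19 d=40/19
  seg 3: a=-3 b=-90/19 c=64/19 d=-64/171
S(9/2) = 815/152

Δ: Δ0=5/3, Δ1=1/3, Δ2=-6, Δ3=2
row 1: diag=12, rhs=-8; c'=1/4, d'=-2/3
row 2: denom=8−3·1/4=29/4; d'=(-38−3·-2/3)/(29/4)=-144/29
row 3: denom=8−1·4/29=228/29; d'=(48−1·-144/29)/(228/29)=128/19
back: M3=128/19
back: M2=-144/29−4/29·128/19=-112/19
back: M1=-2/3−1/4·-112/19=46/57
M: M0=0, M1=46/57, M2=-112/19, M3=128/19, M4=0
seg 0: a=-3, c=M0/2=0, d=(M1−M0)/(6·3)=23/513, b=Δ0−h0·(2M0+M1)/6=24/19
seg 1: a=2, c=M1/2=23/57, d=(M2−M1)/(6·3)=-191/513, b=Δ1−h1·(2M1+M2)/6=47/19
seg 2: a=3, c=M2/2=-56/19, d=(M3−M2)/(6·1)=40/19, b=Δ2−h2·(2M2+M3)/6=-98/19
seg 3: a=-3, c=M3/2=64/19, d=(M4−M3)/(6·3)=-64/171, b=Δ3−h3·(2M3+M4)/6=-90/19
t_q=9/2 → seg 1, τ=3/2; S=2+47/19·τ+23/57·τ²+-191/513·τ³=815/152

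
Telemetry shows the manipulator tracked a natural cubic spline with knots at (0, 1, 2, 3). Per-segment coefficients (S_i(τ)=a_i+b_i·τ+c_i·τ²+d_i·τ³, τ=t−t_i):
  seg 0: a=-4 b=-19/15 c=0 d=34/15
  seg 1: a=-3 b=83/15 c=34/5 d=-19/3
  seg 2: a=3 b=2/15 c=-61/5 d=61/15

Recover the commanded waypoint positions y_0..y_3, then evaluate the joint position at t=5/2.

y_0 = S_0(0) = a_0 = -4
y_1 = S_1(0) = a_1 = -3
y_2 = S_2(0) = a_2 = 3
y_3 = S_2(1) = -5
t_q=5/2 is in segment 2 (τ=1/2); S_2(τ)=21/40

y_0=-4 y_1=-3 y_2=3 y_3=-5
S(5/2) = 21/40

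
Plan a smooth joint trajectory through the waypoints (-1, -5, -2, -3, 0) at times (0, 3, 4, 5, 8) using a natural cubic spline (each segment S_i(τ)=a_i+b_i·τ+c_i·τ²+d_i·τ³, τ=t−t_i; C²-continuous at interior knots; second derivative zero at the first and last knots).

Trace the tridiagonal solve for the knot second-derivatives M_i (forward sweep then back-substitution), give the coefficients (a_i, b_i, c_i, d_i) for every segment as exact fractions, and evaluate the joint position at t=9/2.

Δ: Δ0=-4/3, Δ1=3, Δ2=-1, Δ3=1
row 1: diag=8, rhs=26; c'=1/8, d'=13/4
row 2: denom=4−1·1/8=31/8; d'=(-24−1·13/4)/(31/8)=-218/31
row 3: denom=8−1·8/31=240/31; d'=(12−1·-218/31)/(240/31)=59/24
back: M3=59/24
back: M2=-218/31−8/31·59/24=-23/3
back: M1=13/4−1/8·-23/3=101/24
M: M0=0, M1=101/24, M2=-23/3, M3=59/24, M4=0
seg 0: a=-1, c=M0/2=0, d=(M1−M0)/(6·3)=101/432, b=Δ0−h0·(2M0+M1)/6=-55/16
seg 1: a=-5, c=M1/2=101/48, d=(M2−M1)/(6·1)=-95/48, b=Δ1−h1·(2M1+M2)/6=23/8
seg 2: a=-2, c=M2/2=-23/6, d=(M3−M2)/(6·1)=27/16, b=Δ2−h2·(2M2+M3)/6=55/48
seg 3: a=-3, c=M3/2=59/48, d=(M4−M3)/(6·3)=-59/432, b=Δ3−h3·(2M3+M4)/6=-35/24
t_q=9/2 → seg 2, τ=1/2; S=-2+55/48·τ+-23/6·τ²+27/16·τ³=-835/384

  seg 0: a=-1 b=-55/16 c=0 d=101/432
  seg 1: a=-5 b=23/8 c=101/48 d=-95/48
  seg 2: a=-2 b=55/48 c=-23/6 d=27/16
  seg 3: a=-3 b=-35/24 c=59/48 d=-59/432
S(9/2) = -835/384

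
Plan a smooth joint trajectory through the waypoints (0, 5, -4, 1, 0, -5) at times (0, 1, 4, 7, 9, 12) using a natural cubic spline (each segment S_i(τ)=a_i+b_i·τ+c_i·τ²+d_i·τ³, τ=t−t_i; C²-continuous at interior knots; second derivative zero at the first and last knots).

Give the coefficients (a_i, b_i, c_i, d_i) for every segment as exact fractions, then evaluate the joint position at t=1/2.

  seg 0: a=0 b=8029/1272 c=0 d=-1669/1272
  seg 1: a=5 b=1511/636 c=-1669/424 d=8183/11448
  seg 2: a=-4 b=-2471/1272 c=397/159 d=-4937/11448
  seg 3: a=1 b=887/636 c=-587/424 d=139/636
  seg 4: a=0 b=-967/636 c=-31/424 d=31/3816
S(1/2) = 10149/3392

Δ: Δ0=5, Δ1=-3, Δ2=5/3, Δ3=-1/2, Δ4=-5/3
row 1: diag=8, rhs=-48; c'=3/8, d'=-6
row 2: denom=12−3·3/8=87/8; d'=(28−3·-6)/(87/8)=368/87
row 3: denom=10−3·8/29=266/29; d'=(-13−3·368/87)/(266/29)=-745/266
row 4: denom=10−2·29/133=1272/133; d'=(-7−2·-745/266)/(1272/133)=-31/212
back: M4=-31/212
back: M3=-745/266−29/133·-31/212=-587/212
back: M2=368/87−8/29·-587/212=794/159
back: M1=-6−3/8·794/159=-1669/212
M: M0=0, M1=-1669/212, M2=794/159, M3=-587/212, M4=-31/212, M5=0
seg 0: a=0, c=M0/2=0, d=(M1−M0)/(6·1)=-1669/1272, b=Δ0−h0·(2M0+M1)/6=8029/1272
seg 1: a=5, c=M1/2=-1669/424, d=(M2−M1)/(6·3)=8183/11448, b=Δ1−h1·(2M1+M2)/6=1511/636
seg 2: a=-4, c=M2/2=397/159, d=(M3−M2)/(6·3)=-4937/11448, b=Δ2−h2·(2M2+M3)/6=-2471/1272
seg 3: a=1, c=M3/2=-587/424, d=(M4−M3)/(6·2)=139/636, b=Δ3−h3·(2M3+M4)/6=887/636
seg 4: a=0, c=M4/2=-31/424, d=(M5−M4)/(6·3)=31/3816, b=Δ4−h4·(2M4+M5)/6=-967/636
t_q=1/2 → seg 0, τ=1/2; S=0+8029/1272·τ+0·τ²+-1669/1272·τ³=10149/3392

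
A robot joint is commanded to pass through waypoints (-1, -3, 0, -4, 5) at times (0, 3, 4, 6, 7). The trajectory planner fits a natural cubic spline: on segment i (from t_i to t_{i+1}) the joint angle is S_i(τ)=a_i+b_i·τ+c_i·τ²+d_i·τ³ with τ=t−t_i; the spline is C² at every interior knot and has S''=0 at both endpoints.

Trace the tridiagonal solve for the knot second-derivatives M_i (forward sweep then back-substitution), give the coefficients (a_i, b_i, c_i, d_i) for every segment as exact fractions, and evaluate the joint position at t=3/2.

  seg 0: a=-1 b=-1012/375 c=0 d=254/1125
  seg 1: a=-3 b=1274/375 c=254/125 d=-911/375
  seg 2: a=0 b=13/75 c=-657/125 d=3127/1500
  seg 3: a=-4 b=1562/375 c=1813/250 d=-1813/750
S(3/2) = -2143/500

Δ: Δ0=-2/3, Δ1=3, Δ2=-2, Δ3=9
row 1: diag=8, rhs=22; c'=1/8, d'=11/4
row 2: denom=6−1·1/8=47/8; d'=(-30−1·11/4)/(47/8)=-262/47
row 3: denom=6−2·16/47=250/47; d'=(66−2·-262/47)/(250/47)=1813/125
back: M3=1813/125
back: M2=-262/47−16/47·1813/125=-1314/125
back: M1=11/4−1/8·-1314/125=508/125
M: M0=0, M1=508/125, M2=-1314/125, M3=1813/125, M4=0
seg 0: a=-1, c=M0/2=0, d=(M1−M0)/(6·3)=254/1125, b=Δ0−h0·(2M0+M1)/6=-1012/375
seg 1: a=-3, c=M1/2=254/125, d=(M2−M1)/(6·1)=-911/375, b=Δ1−h1·(2M1+M2)/6=1274/375
seg 2: a=0, c=M2/2=-657/125, d=(M3−M2)/(6·2)=3127/1500, b=Δ2−h2·(2M2+M3)/6=13/75
seg 3: a=-4, c=M3/2=1813/250, d=(M4−M3)/(6·1)=-1813/750, b=Δ3−h3·(2M3+M4)/6=1562/375
t_q=3/2 → seg 0, τ=3/2; S=-1+-1012/375·τ+0·τ²+254/1125·τ³=-2143/500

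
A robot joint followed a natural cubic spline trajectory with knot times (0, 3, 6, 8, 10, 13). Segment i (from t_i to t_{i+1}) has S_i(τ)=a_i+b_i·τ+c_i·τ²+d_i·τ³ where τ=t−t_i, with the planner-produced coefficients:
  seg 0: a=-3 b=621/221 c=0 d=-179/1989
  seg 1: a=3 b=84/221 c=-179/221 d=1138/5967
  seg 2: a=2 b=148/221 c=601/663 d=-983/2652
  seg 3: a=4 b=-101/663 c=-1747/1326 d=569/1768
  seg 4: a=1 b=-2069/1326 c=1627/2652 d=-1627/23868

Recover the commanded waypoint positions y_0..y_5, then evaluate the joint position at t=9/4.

y_0 = S_0(0) = a_0 = -3
y_1 = S_1(0) = a_1 = 3
y_2 = S_2(0) = a_2 = 2
y_3 = S_3(0) = a_3 = 4
y_4 = S_4(0) = a_4 = 1
y_5 = S_4(3) = 0
t_q=9/4 is in segment 0 (τ=9/4); S_0(τ)=32493/14144

y_0=-3 y_1=3 y_2=2 y_3=4 y_4=1 y_5=0
S(9/4) = 32493/14144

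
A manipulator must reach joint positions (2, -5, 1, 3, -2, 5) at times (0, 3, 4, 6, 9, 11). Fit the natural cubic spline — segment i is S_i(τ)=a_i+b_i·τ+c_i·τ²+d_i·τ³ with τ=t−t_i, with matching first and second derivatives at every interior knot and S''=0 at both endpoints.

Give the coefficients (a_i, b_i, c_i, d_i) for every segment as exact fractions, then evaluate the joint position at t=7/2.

  seg 0: a=2 b=-7665/1319 c=0 d=13762/35613
  seg 1: a=-5 b=6097/1319 c=13762/3957 d=-8311/3957
  seg 2: a=1 b=20882/3957 c=-11171/3957 d=5417/15828
  seg 3: a=3 b=-2517/1319 c=-6091/7914 d=20185/71226
  seg 4: a=-2 b=2969/2638 c=2349/1319 d=-783/2638
S(7/2) = -65903/31656

Δ: Δ0=-7/3, Δ1=6, Δ2=1, Δ3=-5/3, Δ4=7/2
row 1: diag=8, rhs=50; c'=1/8, d'=25/4
row 2: denom=6−1·1/8=47/8; d'=(-30−1·25/4)/(47/8)=-290/47
row 3: denom=10−2·16/47=438/47; d'=(-16−2·-290/47)/(438/47)=-86/219
row 4: denom=10−3·47/146=1319/146; d'=(31−3·-86/219)/(1319/146)=4698/1319
back: M4=4698/1319
back: M3=-86/219−47/146·4698/1319=-6091/3957
back: M2=-290/47−16/47·-6091/3957=-22342/3957
back: M1=25/4−1/8·-22342/3957=27524/3957
M: M0=0, M1=27524/3957, M2=-22342/3957, M3=-6091/3957, M4=4698/1319, M5=0
seg 0: a=2, c=M0/2=0, d=(M1−M0)/(6·3)=13762/35613, b=Δ0−h0·(2M0+M1)/6=-7665/1319
seg 1: a=-5, c=M1/2=13762/3957, d=(M2−M1)/(6·1)=-8311/3957, b=Δ1−h1·(2M1+M2)/6=6097/1319
seg 2: a=1, c=M2/2=-11171/3957, d=(M3−M2)/(6·2)=5417/15828, b=Δ2−h2·(2M2+M3)/6=20882/3957
seg 3: a=3, c=M3/2=-6091/7914, d=(M4−M3)/(6·3)=20185/71226, b=Δ3−h3·(2M3+M4)/6=-2517/1319
seg 4: a=-2, c=M4/2=2349/1319, d=(M5−M4)/(6·2)=-783/2638, b=Δ4−h4·(2M4+M5)/6=2969/2638
t_q=7/2 → seg 1, τ=1/2; S=-5+6097/1319·τ+13762/3957·τ²+-8311/3957·τ³=-65903/31656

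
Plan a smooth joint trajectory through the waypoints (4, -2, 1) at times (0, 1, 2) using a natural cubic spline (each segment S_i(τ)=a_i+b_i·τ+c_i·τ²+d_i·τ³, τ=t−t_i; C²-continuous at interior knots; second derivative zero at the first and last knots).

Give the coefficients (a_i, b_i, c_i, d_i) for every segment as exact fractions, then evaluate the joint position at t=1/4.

Δ: Δ0=-6, Δ1=3
row 1: diag=4, rhs=54; c'=1/4, d'=27/2
back: M1=27/2
M: M0=0, M1=27/2, M2=0
seg 0: a=4, c=M0/2=0, d=(M1−M0)/(6·1)=9/4, b=Δ0−h0·(2M0+M1)/6=-33/4
seg 1: a=-2, c=M1/2=27/4, d=(M2−M1)/(6·1)=-9/4, b=Δ1−h1·(2M1+M2)/6=-3/2
t_q=1/4 → seg 0, τ=1/4; S=4+-33/4·τ+0·τ²+9/4·τ³=505/256

  seg 0: a=4 b=-33/4 c=0 d=9/4
  seg 1: a=-2 b=-3/2 c=27/4 d=-9/4
S(1/4) = 505/256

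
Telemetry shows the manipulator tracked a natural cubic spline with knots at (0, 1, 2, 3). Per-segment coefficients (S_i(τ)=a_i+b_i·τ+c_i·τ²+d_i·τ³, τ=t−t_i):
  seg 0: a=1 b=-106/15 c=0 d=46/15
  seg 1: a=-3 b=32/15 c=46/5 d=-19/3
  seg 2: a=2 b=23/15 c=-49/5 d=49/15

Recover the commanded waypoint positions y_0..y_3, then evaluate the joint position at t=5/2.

y_0 = S_0(0) = a_0 = 1
y_1 = S_1(0) = a_1 = -3
y_2 = S_2(0) = a_2 = 2
y_3 = S_2(1) = -3
t_q=5/2 is in segment 2 (τ=1/2); S_2(τ)=29/40

y_0=1 y_1=-3 y_2=2 y_3=-3
S(5/2) = 29/40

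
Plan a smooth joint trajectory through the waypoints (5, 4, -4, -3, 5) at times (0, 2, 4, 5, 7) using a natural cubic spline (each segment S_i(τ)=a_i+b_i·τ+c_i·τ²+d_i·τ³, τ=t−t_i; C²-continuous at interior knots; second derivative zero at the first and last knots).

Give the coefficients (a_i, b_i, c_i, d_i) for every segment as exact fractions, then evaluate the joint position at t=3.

  seg 0: a=5 b=225/256 c=0 d=-353/1024
  seg 1: a=4 b=-417/128 c=-1059/512 d=869/1024
  seg 2: a=-4 b=-345/256 c=387/128 d=-173/256
  seg 3: a=-3 b=171/64 c=255/256 d=-85/512
S(3) = -489/1024

Δ: Δ0=-1/2, Δ1=-4, Δ2=1, Δ3=4
row 1: diag=8, rhs=-21; c'=1/4, d'=-21/8
row 2: denom=6−2·1/4=11/2; d'=(30−2·-21/8)/(11/2)=141/22
row 3: denom=6−1·2/11=64/11; d'=(18−1·141/22)/(64/11)=255/128
back: M3=255/128
back: M2=141/22−2/11·255/128=387/64
back: M1=-21/8−1/4·387/64=-1059/256
M: M0=0, M1=-1059/256, M2=387/64, M3=255/128, M4=0
seg 0: a=5, c=M0/2=0, d=(M1−M0)/(6·2)=-353/1024, b=Δ0−h0·(2M0+M1)/6=225/256
seg 1: a=4, c=M1/2=-1059/512, d=(M2−M1)/(6·2)=869/1024, b=Δ1−h1·(2M1+M2)/6=-417/128
seg 2: a=-4, c=M2/2=387/128, d=(M3−M2)/(6·1)=-173/256, b=Δ2−h2·(2M2+M3)/6=-345/256
seg 3: a=-3, c=M3/2=255/256, d=(M4−M3)/(6·2)=-85/512, b=Δ3−h3·(2M3+M4)/6=171/64
t_q=3 → seg 1, τ=1; S=4+-417/128·τ+-1059/512·τ²+869/1024·τ³=-489/1024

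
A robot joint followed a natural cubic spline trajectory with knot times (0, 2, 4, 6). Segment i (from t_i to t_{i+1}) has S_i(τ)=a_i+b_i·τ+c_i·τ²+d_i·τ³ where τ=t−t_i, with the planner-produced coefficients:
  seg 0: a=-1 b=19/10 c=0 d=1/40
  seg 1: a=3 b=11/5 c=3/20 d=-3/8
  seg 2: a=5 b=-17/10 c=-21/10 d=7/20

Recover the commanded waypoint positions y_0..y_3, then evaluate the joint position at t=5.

y_0=-1 y_1=3 y_2=5 y_3=-4
S(5) = 31/20

y_0 = S_0(0) = a_0 = -1
y_1 = S_1(0) = a_1 = 3
y_2 = S_2(0) = a_2 = 5
y_3 = S_2(2) = -4
t_q=5 is in segment 2 (τ=1); S_2(τ)=31/20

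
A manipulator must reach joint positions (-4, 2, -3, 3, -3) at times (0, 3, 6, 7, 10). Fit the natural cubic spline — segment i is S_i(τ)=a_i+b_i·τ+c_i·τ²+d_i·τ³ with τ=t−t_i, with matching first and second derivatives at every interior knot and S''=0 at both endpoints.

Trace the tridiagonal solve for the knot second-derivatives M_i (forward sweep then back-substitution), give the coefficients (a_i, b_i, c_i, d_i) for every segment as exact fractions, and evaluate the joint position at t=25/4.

Δ: Δ0=2, Δ1=-5/3, Δ2=6, Δ3=-2
row 1: diag=12, rhs=-22; c'=1/4, d'=-11/6
row 2: denom=8−3·1/4=29/4; d'=(46−3·-11/6)/(29/4)=206/29
row 3: denom=8−1·4/29=228/29; d'=(-48−1·206/29)/(228/29)=-799/114
back: M3=-799/114
back: M2=206/29−4/29·-799/114=460/57
back: M1=-11/6−1/4·460/57=-439/114
M: M0=0, M1=-439/114, M2=460/57, M3=-799/114, M4=0
seg 0: a=-4, c=M0/2=0, d=(M1−M0)/(6·3)=-439/2052, b=Δ0−h0·(2M0+M1)/6=895/228
seg 1: a=2, c=M1/2=-439/228, d=(M2−M1)/(6·3)=151/228, b=Δ1−h1·(2M1+M2)/6=-211/114
seg 2: a=-3, c=M2/2=230/57, d=(M3−M2)/(6·1)=-191/76, b=Δ2−h2·(2M2+M3)/6=1021/228
seg 3: a=3, c=M3/2=-799/228, d=(M4−M3)/(6·3)=799/2052, b=Δ3−h3·(2M3+M4)/6=571/114
t_q=25/4 → seg 2, τ=1/4; S=-3+1021/228·τ+230/57·τ²+-191/76·τ³=-8111/4864

  seg 0: a=-4 b=895/228 c=0 d=-439/2052
  seg 1: a=2 b=-211/114 c=-439/228 d=151/228
  seg 2: a=-3 b=1021/228 c=230/57 d=-191/76
  seg 3: a=3 b=571/114 c=-799/228 d=799/2052
S(25/4) = -8111/4864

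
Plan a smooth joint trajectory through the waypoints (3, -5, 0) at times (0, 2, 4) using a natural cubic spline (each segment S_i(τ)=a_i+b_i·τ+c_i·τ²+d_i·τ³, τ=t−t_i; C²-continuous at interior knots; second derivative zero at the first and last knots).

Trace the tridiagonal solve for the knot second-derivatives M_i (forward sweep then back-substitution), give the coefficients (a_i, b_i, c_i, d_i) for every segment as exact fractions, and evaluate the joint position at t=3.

  seg 0: a=3 b=-45/8 c=0 d=13/32
  seg 1: a=-5 b=-3/4 c=39/16 d=-13/32
S(3) = -119/32

Δ: Δ0=-4, Δ1=5/2
row 1: diag=8, rhs=39; c'=1/4, d'=39/8
back: M1=39/8
M: M0=0, M1=39/8, M2=0
seg 0: a=3, c=M0/2=0, d=(M1−M0)/(6·2)=13/32, b=Δ0−h0·(2M0+M1)/6=-45/8
seg 1: a=-5, c=M1/2=39/16, d=(M2−M1)/(6·2)=-13/32, b=Δ1−h1·(2M1+M2)/6=-3/4
t_q=3 → seg 1, τ=1; S=-5+-3/4·τ+39/16·τ²+-13/32·τ³=-119/32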